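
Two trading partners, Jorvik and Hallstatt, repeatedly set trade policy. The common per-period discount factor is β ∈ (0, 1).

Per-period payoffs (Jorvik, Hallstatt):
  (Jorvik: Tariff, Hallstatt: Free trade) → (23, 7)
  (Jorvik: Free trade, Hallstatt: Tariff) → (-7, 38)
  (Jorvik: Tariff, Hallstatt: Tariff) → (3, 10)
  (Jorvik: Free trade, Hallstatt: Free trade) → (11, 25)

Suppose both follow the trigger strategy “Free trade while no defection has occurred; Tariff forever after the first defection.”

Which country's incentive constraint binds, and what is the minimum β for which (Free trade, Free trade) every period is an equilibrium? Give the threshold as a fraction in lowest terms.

Jorvik: cooperation gives 11 each period; deviation gives 23 once then 3 forever.
  11/(1−β) ≥ 23 + 3β/(1−β) ⇒ β ≥ 12/20 = 3/5.
Hallstatt: cooperation gives 25 each period; deviation gives 38 once then 10 forever.
  β ≥ 13/28.
Both must hold, so the binding constraint is Jorvik's: β ≥ 3/5.

Jorvik; β ≥ 3/5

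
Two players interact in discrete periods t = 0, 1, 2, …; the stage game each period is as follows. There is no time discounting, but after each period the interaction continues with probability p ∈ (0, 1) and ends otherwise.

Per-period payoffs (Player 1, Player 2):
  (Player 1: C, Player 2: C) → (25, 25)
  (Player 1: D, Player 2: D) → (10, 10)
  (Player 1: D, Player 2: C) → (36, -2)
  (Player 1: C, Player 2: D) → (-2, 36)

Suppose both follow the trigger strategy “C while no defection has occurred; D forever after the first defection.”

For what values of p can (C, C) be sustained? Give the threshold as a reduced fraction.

Expected cooperation value is 25 + p·25 + p²·25 + … = 25/(1−p); deviation gives 36 + p·10/(1−p).
25 ≥ 36(1−p) + 10p ⇒ 26p ≥ 11 ⇒ p ≥ 11/26.

11/26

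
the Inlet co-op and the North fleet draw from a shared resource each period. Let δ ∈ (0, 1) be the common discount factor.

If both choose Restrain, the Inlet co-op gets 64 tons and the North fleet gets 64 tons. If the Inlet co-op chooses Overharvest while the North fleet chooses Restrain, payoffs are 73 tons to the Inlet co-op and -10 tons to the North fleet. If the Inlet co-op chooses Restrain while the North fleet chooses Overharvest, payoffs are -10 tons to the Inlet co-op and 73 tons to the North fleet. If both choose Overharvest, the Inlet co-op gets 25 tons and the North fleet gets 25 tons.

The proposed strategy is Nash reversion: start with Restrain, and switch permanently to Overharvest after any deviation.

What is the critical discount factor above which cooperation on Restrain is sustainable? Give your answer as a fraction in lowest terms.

3/16

Cooperation forever yields 64 each period: 64/(1−δ).
Deviating yields 73 once, then 25 forever: 73 + 25δ/(1−δ).
No profitable deviation requires 64/(1−δ) ≥ 73 + 25δ/(1−δ).
Multiplying by (1−δ): 64 ≥ 73(1−δ) + 25δ = 73 − 48δ.
So 48δ ≥ 9, i.e. δ ≥ 9/48 = 3/16.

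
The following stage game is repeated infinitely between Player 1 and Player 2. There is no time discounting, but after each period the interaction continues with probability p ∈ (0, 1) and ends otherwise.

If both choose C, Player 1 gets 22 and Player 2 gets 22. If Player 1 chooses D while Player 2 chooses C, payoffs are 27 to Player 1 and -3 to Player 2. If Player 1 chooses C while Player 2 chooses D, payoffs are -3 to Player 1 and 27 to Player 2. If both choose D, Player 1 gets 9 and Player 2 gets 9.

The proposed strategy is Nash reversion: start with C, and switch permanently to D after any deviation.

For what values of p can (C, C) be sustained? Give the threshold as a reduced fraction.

Expected cooperation value is 22 + p·22 + p²·22 + … = 22/(1−p); deviation gives 27 + p·9/(1−p).
22 ≥ 27(1−p) + 9p ⇒ 18p ≥ 5 ⇒ p ≥ 5/18.

5/18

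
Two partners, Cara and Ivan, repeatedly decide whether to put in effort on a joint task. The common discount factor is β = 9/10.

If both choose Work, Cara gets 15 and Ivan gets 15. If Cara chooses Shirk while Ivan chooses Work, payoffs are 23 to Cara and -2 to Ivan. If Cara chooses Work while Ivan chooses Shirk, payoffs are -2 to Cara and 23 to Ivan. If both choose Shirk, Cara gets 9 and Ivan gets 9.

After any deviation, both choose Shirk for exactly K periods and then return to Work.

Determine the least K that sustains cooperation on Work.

Need Σ_{k=1}^{K} β^k ≥ (23−15)/(15−9) = 1.3333 at β = 9/10.
At K = 1 the sum is 0.9000 < 1.3333; at K = 2 it is 1.7100 ≥ 1.3333.
So the minimum punishment length is K = 2.

2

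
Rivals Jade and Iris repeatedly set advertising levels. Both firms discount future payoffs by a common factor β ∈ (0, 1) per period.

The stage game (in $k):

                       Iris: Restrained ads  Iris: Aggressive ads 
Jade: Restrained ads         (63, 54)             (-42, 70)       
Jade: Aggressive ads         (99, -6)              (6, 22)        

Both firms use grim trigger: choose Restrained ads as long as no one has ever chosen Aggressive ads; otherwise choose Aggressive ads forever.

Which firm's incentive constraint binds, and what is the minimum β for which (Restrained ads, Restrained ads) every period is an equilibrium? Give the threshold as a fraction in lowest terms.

Jade; β ≥ 12/31

For Jade: deviation gain 99−63 = 36, per-period punishment loss 63−6 = 57. IC gives β ≥ 36/93 = 12/31.
For Iris: gain 16, loss 32 per period, so β ≥ 16/48 = 1/3.
The tighter constraint is Jade's, so cooperation needs β ≥ 12/31.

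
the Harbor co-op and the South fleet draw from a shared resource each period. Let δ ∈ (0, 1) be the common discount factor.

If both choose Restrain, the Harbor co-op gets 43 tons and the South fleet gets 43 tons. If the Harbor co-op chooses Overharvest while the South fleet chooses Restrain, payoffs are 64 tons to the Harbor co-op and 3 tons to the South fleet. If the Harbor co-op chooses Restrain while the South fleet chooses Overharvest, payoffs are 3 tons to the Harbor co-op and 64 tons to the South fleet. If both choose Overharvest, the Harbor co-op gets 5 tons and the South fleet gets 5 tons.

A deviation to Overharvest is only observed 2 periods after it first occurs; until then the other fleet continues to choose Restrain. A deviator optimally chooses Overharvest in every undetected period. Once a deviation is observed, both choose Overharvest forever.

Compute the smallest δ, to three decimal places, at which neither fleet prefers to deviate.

The best deviation is to choose Overharvest for all 2 undetected periods, earning 64 each, then 5 forever once detected.
Deviation value: 64(1−δ^2)/(1−δ) + 5δ^2/(1−δ); cooperation value: 43/(1−δ).
IC: 43 ≥ 64(1−δ^2) + 5δ^2 = 64 − 59δ^2.
So δ^2 ≥ 21/59, giving δ ≥ (21/59)^(1/2) ≈ 0.597.

0.597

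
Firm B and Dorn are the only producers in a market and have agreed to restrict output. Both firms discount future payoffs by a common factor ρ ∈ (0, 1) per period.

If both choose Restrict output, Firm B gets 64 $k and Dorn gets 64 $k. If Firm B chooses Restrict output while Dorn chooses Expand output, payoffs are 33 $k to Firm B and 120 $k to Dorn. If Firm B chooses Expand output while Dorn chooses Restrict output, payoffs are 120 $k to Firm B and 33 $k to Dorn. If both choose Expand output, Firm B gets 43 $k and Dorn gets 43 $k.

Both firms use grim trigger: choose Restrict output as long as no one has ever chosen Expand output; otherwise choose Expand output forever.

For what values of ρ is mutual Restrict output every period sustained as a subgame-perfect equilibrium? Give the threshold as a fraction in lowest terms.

One-period gain from deviating is 120 − 64 = 56. The loss is 64 − 43 = 21 in every subsequent period, with present value 21·ρ/(1−ρ).
Deviation is unprofitable when 21·ρ/(1−ρ) ≥ 56, i.e. ρ/(1−ρ) ≥ 8/3.
Equivalently ρ ≥ 56/(56+21) = 8/11.

8/11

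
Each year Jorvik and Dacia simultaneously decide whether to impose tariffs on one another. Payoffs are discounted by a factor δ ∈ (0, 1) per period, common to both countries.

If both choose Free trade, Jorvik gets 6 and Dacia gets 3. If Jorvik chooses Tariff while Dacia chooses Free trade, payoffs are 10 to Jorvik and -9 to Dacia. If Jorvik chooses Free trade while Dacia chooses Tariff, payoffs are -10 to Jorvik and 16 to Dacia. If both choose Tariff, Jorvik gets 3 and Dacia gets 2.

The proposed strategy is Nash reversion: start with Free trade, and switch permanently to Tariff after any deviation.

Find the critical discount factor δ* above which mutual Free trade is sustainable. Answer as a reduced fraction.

Jorvik's threshold: (10−6)/(10−3) = 4/7.
Dacia's threshold: (16−3)/(16−2) = 13/14.
4/7 < 13/14, so Dacia binds and δ* = 13/14.

13/14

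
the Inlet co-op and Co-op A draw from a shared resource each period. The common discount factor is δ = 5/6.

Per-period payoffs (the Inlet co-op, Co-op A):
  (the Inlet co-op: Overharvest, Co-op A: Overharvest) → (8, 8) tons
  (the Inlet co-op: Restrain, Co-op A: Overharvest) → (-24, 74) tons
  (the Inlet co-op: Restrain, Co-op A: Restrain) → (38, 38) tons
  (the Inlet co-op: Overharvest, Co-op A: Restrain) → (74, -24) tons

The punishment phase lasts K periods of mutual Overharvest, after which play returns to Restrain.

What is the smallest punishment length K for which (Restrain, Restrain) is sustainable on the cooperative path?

No profitable deviation requires (38−8)(δ+…+δ^K) ≥ 74−38, i.e. δ+…+δ^K ≥ 6/5 ≈ 1.2000.
With δ = 5/6, the partial sums are K=1: 0.8333, K=2: 1.5278.
K = 2 is the first length at which the sum reaches 1.2000.

2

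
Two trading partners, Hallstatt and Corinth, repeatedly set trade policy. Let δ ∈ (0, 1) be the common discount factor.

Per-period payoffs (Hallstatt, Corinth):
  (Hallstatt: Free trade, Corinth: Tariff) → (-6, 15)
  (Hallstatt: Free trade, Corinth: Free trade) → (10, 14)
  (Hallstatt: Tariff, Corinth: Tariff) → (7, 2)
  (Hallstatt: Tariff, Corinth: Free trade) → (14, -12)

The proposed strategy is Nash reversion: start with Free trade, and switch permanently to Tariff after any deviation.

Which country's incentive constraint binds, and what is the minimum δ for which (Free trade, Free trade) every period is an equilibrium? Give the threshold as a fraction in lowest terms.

Hallstatt; δ ≥ 4/7

Hallstatt's threshold: (14−10)/(14−7) = 4/7.
Corinth's threshold: (15−14)/(15−2) = 1/13.
4/7 > 1/13, so Hallstatt binds and δ* = 4/7.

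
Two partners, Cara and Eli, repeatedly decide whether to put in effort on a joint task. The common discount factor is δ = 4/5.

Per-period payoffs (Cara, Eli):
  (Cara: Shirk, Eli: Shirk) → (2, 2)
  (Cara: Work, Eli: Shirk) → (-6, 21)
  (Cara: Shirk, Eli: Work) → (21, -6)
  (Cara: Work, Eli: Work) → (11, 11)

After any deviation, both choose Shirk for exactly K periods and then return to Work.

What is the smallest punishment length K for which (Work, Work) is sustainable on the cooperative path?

IC: δ(1−δ^K)/(1−δ) ≥ (21−11)/(11−2) = 10/9.
With δ = 4/5: need 1 − δ^K ≥ 10/9·(1−4/5)/(4/5), i.e. δ^K ≤ 0.7222.
Since (4/5)^1 = 0.8000 and (4/5)^2 = 0.6400, the smallest such K is 2.

2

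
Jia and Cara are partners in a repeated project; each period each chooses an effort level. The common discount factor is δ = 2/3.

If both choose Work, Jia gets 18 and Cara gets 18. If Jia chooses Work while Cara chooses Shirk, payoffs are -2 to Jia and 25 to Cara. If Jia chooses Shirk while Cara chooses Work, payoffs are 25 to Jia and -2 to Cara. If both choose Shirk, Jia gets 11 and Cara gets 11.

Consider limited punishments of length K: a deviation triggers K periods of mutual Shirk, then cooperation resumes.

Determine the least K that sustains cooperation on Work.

IC: δ(1−δ^K)/(1−δ) ≥ (25−18)/(18−11) = 1.
With δ = 2/3: need 1 − δ^K ≥ 1·(1−2/3)/(2/3), i.e. δ^K ≤ 0.5000.
Since (2/3)^1 = 0.6667 and (2/3)^2 = 0.4444, the smallest such K is 2.

2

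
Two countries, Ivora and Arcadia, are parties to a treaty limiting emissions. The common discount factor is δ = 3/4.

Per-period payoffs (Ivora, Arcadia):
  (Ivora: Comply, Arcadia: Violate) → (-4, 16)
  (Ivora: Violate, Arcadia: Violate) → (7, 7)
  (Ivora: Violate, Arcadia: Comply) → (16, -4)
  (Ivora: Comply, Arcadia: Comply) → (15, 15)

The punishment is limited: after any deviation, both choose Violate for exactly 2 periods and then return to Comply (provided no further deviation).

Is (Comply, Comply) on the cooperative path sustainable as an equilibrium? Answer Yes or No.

Yes

Comparing payoff streams over the 3 periods until play realigns: cooperate → 15(1+δ+…+δ^2); deviate → 16 + 7(δ+…+δ^2).
Cooperation is sustained iff (15−7)(δ+…+δ^2) ≥ 16−15.
δ+…+δ^2 = 3/4·(1−(3/4)^2)/(1−3/4) = 1.3125, and (16−15)/(15−7) = 0.1250.
1.3125 ≥ 0.1250, so cooperation is sustainable.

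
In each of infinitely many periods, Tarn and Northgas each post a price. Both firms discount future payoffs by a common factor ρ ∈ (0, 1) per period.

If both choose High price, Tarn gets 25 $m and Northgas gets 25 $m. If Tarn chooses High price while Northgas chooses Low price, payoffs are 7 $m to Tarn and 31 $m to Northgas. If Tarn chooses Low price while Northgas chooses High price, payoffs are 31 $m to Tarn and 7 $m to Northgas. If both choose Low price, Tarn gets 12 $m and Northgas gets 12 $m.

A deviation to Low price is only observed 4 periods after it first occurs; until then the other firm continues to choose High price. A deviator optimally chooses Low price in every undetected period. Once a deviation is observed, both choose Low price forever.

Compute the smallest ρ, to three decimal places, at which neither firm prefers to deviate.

0.750

Deviating for the 4 undetected periods gains 31−25 = 6 per period over cooperation, then loses 25−12 = 13 per period forever once punishment starts.
Gain: 6(1 + ρ + … + ρ^3); loss: 13·ρ^4/(1−ρ).
No profitable deviation ⇔ 6(1−ρ^4) ≤ 13·ρ^4, i.e. ρ^4 ≥ 6/(6+13) = 6/19.
Hence ρ ≥ (6/19)^(1/4) ≈ 0.750.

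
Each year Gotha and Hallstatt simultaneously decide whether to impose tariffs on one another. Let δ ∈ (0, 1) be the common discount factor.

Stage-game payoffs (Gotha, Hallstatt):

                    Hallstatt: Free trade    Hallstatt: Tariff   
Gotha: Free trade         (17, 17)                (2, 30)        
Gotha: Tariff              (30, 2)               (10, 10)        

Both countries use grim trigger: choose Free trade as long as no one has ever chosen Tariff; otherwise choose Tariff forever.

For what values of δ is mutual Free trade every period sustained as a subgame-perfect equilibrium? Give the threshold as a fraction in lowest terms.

Under grim trigger the critical discount factor is (T−C)/(T−P) with T = 30, C = 17, P = 10.
δ* = (30−17)/(30−10) = 13/20.

13/20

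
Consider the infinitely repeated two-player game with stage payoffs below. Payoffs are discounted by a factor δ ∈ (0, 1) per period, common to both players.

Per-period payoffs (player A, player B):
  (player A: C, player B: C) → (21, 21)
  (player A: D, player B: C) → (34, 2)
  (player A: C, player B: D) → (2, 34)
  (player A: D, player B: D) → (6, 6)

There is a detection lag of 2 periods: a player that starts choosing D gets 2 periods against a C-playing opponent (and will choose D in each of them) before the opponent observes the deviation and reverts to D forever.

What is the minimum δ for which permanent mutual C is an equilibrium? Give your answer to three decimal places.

0.681

The best deviation is to choose D for all 2 undetected periods, earning 34 each, then 6 forever once detected.
Deviation value: 34(1−δ^2)/(1−δ) + 6δ^2/(1−δ); cooperation value: 21/(1−δ).
IC: 21 ≥ 34(1−δ^2) + 6δ^2 = 34 − 28δ^2.
So δ^2 ≥ 13/28, giving δ ≥ (13/28)^(1/2) ≈ 0.681.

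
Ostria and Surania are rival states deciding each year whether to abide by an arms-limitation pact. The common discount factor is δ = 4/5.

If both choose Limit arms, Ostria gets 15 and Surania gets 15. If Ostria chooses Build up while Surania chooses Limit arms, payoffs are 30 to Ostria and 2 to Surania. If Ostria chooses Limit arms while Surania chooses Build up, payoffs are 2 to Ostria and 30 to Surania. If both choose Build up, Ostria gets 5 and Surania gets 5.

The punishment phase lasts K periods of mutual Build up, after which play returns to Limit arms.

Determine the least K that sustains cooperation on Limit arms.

3

No profitable deviation requires (15−5)(δ+…+δ^K) ≥ 30−15, i.e. δ+…+δ^K ≥ 3/2 ≈ 1.5000.
With δ = 4/5, the partial sums are K=1: 0.8000, K=2: 1.4400, K=3: 1.9520.
K = 3 is the first length at which the sum reaches 1.5000.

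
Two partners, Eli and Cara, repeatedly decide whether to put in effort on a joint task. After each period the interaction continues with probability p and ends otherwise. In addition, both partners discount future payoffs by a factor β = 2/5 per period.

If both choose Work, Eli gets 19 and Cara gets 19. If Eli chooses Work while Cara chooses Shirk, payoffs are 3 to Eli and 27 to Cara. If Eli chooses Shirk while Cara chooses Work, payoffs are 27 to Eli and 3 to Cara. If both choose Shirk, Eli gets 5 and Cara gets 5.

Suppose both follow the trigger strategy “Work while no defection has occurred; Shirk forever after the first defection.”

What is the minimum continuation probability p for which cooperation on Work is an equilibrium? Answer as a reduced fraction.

10/11

With continuation probability p and discount β, the effective per-period discount factor is βp.
Grim-trigger IC: βp ≥ (27−19)/(27−5) = 4/11.
So p ≥ (4/11)/(2/5) = 10/11.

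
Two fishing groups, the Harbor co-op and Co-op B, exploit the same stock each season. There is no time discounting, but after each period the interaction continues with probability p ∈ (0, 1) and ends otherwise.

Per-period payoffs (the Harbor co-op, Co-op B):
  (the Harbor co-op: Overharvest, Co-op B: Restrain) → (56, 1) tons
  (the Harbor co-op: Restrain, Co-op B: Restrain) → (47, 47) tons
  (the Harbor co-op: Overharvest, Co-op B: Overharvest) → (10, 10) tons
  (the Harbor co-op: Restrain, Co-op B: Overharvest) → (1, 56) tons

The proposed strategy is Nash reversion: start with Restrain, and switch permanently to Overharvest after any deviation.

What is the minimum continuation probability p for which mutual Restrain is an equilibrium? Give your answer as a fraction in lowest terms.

9/46

With no time discounting, the continuation probability p plays the role of the discount factor.
Grim-trigger IC: 47/(1−p) ≥ 56 + 10p/(1−p) ⇒ p ≥ (56−47)/(56−10) = 9/46.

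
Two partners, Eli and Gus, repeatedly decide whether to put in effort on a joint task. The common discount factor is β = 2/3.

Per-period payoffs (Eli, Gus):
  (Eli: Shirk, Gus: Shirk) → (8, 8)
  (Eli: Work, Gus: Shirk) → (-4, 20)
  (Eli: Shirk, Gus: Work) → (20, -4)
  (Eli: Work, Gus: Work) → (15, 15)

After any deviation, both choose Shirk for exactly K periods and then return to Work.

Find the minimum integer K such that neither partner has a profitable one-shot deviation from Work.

No profitable deviation requires (15−8)(β+…+β^K) ≥ 20−15, i.e. β+…+β^K ≥ 5/7 ≈ 0.7143.
With β = 2/3, the partial sums are K=1: 0.6667, K=2: 1.1111.
K = 2 is the first length at which the sum reaches 0.7143.

2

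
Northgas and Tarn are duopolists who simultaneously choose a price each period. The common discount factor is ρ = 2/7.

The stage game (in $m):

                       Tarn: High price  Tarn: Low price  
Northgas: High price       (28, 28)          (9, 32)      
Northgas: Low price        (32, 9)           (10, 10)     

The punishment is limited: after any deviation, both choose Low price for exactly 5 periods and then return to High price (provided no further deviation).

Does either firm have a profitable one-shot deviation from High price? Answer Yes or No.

No

IC: ρ+…+ρ^5 ≥ (32−28)/(28−10) = 2/9.
At ρ = 2/7: partial sum = 0.3992 ≥ 0.2222. Cooperation sustainable.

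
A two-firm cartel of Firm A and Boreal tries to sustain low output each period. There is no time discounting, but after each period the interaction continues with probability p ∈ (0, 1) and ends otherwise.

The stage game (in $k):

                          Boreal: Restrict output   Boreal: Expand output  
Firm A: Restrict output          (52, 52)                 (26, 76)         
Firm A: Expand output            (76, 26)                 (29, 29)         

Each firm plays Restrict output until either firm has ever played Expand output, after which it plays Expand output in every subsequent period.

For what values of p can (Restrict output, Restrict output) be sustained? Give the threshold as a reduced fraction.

With no time discounting, the continuation probability p plays the role of the discount factor.
Grim-trigger IC: 52/(1−p) ≥ 76 + 29p/(1−p) ⇒ p ≥ (76−52)/(76−29) = 24/47.

24/47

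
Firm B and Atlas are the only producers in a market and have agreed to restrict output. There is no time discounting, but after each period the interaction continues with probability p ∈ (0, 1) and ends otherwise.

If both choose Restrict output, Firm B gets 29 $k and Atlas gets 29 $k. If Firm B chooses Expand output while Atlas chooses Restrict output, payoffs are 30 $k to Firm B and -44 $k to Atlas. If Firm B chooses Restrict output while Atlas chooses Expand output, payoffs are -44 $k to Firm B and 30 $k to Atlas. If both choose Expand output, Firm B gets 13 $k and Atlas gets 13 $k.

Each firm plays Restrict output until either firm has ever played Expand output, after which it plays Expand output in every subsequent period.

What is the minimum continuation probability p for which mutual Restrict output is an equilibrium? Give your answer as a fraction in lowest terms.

Expected cooperation value is 29 + p·29 + p²·29 + … = 29/(1−p); deviation gives 30 + p·13/(1−p).
29 ≥ 30(1−p) + 13p ⇒ 17p ≥ 1 ⇒ p ≥ 1/17.

1/17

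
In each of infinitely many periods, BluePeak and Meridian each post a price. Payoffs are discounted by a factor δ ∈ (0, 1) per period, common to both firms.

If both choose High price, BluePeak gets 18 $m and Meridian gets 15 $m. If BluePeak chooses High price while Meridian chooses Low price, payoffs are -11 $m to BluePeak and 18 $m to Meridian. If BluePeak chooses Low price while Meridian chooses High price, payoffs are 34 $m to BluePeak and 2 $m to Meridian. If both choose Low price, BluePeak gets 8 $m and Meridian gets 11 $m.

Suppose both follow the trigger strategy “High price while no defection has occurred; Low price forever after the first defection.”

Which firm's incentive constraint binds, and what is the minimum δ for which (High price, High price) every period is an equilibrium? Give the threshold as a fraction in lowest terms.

BluePeak; δ ≥ 8/13

BluePeak: cooperation gives 18 each period; deviation gives 34 once then 8 forever.
  18/(1−δ) ≥ 34 + 8δ/(1−δ) ⇒ δ ≥ 16/26 = 8/13.
Meridian: cooperation gives 15 each period; deviation gives 18 once then 11 forever.
  δ ≥ 3/7.
Both must hold, so the binding constraint is BluePeak's: δ ≥ 8/13.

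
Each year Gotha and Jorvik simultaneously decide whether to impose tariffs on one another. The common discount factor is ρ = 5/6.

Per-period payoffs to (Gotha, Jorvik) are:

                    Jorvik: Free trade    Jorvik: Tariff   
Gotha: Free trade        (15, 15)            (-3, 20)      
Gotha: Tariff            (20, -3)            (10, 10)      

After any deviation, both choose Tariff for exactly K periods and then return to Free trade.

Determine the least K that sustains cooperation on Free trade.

IC: ρ(1−ρ^K)/(1−ρ) ≥ (20−15)/(15−10) = 1.
With ρ = 5/6: need 1 − ρ^K ≥ 1·(1−5/6)/(5/6), i.e. ρ^K ≤ 0.8000.
Since (5/6)^1 = 0.8333 and (5/6)^2 = 0.6944, the smallest such K is 2.

2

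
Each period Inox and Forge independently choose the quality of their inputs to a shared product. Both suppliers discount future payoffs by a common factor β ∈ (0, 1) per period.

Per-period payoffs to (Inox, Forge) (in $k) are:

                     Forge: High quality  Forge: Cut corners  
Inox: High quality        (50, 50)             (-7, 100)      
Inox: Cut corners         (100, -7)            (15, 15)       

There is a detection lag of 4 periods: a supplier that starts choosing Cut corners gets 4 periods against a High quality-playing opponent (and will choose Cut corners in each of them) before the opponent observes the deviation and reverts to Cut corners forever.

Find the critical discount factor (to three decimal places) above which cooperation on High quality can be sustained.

A deviator earns 100 for 4 periods, then 15 forever; cooperating earns 50 forever. Multiplying the IC by (1−β):
50 ≥ 100(1−β^4) + 15β^4, so 85·β^4 ≥ 50 and β^4 ≥ 10/17.
β ≥ (10/17)^(1/4) ≈ 0.876.

0.876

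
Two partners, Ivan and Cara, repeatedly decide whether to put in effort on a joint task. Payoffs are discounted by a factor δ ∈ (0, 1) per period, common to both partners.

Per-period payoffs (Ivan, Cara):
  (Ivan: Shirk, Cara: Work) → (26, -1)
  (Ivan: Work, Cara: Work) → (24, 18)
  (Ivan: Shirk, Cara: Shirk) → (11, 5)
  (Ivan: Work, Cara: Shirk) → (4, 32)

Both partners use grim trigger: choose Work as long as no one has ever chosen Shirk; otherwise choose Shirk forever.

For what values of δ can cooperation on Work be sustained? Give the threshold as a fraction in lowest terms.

For Ivan: deviation gain 26−24 = 2, per-period punishment loss 24−11 = 13. IC gives δ ≥ 2/15.
For Cara: gain 14, loss 13 per period, so δ ≥ 14/27.
The tighter constraint is Cara's, so cooperation needs δ ≥ 14/27.

14/27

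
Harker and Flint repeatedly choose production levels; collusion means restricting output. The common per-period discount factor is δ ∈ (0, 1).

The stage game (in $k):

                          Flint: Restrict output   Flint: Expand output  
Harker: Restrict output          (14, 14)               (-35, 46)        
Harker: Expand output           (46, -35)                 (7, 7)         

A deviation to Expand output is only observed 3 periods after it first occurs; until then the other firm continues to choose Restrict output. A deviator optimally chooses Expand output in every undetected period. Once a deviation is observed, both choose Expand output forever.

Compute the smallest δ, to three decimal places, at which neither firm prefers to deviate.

0.936

A deviator earns 46 for 3 periods, then 7 forever; cooperating earns 14 forever. Multiplying the IC by (1−δ):
14 ≥ 46(1−δ^3) + 7δ^3, so 39·δ^3 ≥ 32 and δ^3 ≥ 32/39.
δ ≥ (32/39)^(1/3) ≈ 0.936.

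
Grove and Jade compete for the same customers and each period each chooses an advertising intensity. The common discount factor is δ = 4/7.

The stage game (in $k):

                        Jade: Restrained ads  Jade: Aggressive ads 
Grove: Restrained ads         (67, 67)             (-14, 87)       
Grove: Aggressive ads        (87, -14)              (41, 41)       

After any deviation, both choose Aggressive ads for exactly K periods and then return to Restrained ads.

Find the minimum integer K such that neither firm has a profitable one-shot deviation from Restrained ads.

Need Σ_{k=1}^{K} δ^k ≥ (87−67)/(67−41) = 0.7692 at δ = 4/7.
At K = 1 the sum is 0.5714 < 0.7692; at K = 2 it is 0.8980 ≥ 0.7692.
So the minimum punishment length is K = 2.

2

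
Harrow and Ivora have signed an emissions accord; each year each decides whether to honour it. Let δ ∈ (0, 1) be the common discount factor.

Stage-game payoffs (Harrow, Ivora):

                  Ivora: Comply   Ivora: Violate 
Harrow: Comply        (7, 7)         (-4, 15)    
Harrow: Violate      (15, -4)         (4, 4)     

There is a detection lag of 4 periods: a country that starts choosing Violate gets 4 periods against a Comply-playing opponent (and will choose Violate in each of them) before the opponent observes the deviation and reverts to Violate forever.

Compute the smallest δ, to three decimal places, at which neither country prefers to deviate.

Deviating for the 4 undetected periods gains 15−7 = 8 per period over cooperation, then loses 7−4 = 3 per period forever once punishment starts.
Gain: 8(1 + δ + … + δ^3); loss: 3·δ^4/(1−δ).
No profitable deviation ⇔ 8(1−δ^4) ≤ 3·δ^4, i.e. δ^4 ≥ 8/(8+3) = 8/11.
Hence δ ≥ (8/11)^(1/4) ≈ 0.923.

0.923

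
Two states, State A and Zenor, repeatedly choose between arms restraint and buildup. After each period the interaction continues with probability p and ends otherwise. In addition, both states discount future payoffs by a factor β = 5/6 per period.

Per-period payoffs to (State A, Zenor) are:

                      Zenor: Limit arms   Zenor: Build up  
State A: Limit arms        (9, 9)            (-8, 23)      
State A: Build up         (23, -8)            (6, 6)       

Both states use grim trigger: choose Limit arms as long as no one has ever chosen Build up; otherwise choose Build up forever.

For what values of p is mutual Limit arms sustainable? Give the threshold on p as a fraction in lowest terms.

84/85

Expected continuation weight on next period's payoff is β·p = 5/6·p, which plays the role of the discount factor.
Cooperation requires 5/6·p ≥ (23−9)/(23−6) = 14/17, hence p ≥ 84/85.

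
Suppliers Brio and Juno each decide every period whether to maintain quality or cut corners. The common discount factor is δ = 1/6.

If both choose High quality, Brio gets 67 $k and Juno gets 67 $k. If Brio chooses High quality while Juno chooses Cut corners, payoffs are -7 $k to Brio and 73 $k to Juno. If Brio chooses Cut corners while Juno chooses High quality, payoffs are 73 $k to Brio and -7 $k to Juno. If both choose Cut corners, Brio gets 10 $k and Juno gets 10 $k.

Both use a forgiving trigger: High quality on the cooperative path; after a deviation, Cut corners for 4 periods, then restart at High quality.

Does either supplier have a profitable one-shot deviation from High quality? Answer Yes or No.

No

IC: δ+…+δ^4 ≥ (73−67)/(67−10) = 2/19.
At δ = 1/6: partial sum = 0.1998 ≥ 0.1053. Cooperation sustainable.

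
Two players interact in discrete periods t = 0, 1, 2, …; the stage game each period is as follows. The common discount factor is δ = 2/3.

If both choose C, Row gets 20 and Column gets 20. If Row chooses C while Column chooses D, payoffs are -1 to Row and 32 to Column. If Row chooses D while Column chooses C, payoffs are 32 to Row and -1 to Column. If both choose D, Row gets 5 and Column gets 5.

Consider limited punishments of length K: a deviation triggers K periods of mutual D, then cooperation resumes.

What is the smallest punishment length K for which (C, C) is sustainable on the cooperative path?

No profitable deviation requires (20−5)(δ+…+δ^K) ≥ 32−20, i.e. δ+…+δ^K ≥ 4/5 ≈ 0.8000.
With δ = 2/3, the partial sums are K=1: 0.6667, K=2: 1.1111.
K = 2 is the first length at which the sum reaches 0.8000.

2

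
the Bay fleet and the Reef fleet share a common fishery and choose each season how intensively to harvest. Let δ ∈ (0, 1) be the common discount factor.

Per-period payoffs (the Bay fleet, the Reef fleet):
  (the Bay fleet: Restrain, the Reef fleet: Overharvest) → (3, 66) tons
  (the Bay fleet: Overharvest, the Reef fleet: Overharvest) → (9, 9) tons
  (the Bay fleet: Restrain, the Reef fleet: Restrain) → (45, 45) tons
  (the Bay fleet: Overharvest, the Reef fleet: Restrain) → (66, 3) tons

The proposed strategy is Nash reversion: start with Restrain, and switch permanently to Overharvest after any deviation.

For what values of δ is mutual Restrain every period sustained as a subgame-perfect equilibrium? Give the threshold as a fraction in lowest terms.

7/19

Under grim trigger the critical discount factor is (T−C)/(T−P) with T = 66, C = 45, P = 9.
δ* = (66−45)/(66−9) = 21/57 = 7/19.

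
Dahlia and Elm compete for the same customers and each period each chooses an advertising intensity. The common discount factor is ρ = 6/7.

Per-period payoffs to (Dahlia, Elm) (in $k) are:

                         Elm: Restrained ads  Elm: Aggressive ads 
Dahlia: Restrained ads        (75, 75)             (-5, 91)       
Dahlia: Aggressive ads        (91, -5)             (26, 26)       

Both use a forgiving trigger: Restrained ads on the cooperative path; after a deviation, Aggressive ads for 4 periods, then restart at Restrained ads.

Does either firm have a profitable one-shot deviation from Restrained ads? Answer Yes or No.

No

A one-shot deviation gives 91 now, then 26 for 4 periods, then back to 75.
Gain from deviating: (91−75) today; loss: (75−26) in each of the next 4 periods.
No-deviation condition: (75−26)(ρ+…+ρ^4) ≥ 91−75, i.e. ρ+…+ρ^4 ≥ 16/49.
At ρ = 6/7: ρ+…+ρ^4 = 2.7613 ≥ 0.3265.
So cooperation is sustainable.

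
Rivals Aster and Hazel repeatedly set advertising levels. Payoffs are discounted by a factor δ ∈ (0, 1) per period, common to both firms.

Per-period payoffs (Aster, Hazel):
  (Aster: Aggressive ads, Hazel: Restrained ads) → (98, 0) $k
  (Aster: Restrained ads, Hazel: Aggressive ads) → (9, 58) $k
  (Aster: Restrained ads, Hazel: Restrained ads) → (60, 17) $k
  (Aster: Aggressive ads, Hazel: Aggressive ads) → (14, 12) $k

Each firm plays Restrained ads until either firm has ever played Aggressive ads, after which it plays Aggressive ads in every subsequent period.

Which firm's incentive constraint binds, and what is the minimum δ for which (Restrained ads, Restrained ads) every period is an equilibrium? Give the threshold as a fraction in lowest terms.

Aster: cooperation gives 60 each period; deviation gives 98 once then 14 forever.
  60/(1−δ) ≥ 98 + 14δ/(1−δ) ⇒ δ ≥ 38/84 = 19/42.
Hazel: cooperation gives 17 each period; deviation gives 58 once then 12 forever.
  δ ≥ 41/46.
Both must hold, so the binding constraint is Hazel's: δ ≥ 41/46.

Hazel; δ ≥ 41/46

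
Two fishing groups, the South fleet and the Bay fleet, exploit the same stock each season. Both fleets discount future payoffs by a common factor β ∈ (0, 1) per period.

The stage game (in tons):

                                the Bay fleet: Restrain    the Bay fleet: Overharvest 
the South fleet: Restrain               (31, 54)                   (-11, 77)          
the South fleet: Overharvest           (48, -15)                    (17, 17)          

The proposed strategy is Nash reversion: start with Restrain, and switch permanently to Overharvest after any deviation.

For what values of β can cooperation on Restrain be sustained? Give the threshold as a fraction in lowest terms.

the South fleet: cooperation gives 31 each period; deviation gives 48 once then 17 forever.
  31/(1−β) ≥ 48 + 17β/(1−β) ⇒ β ≥ 17/31.
the Bay fleet: cooperation gives 54 each period; deviation gives 77 once then 17 forever.
  β ≥ 23/60.
Both must hold, so the binding constraint is the South fleet's: β ≥ 17/31.

17/31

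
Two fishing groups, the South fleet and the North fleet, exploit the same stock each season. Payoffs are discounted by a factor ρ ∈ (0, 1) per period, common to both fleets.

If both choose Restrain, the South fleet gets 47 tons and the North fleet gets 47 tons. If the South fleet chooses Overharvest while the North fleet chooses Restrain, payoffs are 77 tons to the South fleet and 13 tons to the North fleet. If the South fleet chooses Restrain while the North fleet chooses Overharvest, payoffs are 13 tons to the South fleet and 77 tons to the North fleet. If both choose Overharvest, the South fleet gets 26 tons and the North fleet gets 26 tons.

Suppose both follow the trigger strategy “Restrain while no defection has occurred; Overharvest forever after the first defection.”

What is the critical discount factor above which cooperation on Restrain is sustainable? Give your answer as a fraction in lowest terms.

47/(1−ρ) ≥ 77 + 26ρ/(1−ρ)
47 ≥ 77 − 51ρ
ρ ≥ 30/51 = 10/17.

10/17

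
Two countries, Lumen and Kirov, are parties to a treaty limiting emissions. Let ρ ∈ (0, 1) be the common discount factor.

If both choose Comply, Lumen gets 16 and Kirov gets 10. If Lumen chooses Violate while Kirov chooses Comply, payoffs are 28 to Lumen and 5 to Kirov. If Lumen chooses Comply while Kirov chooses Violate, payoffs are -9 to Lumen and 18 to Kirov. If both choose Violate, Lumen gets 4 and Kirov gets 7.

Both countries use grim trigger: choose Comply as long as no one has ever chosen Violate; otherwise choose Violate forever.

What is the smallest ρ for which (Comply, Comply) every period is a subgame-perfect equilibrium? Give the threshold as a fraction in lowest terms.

8/11

Lumen: cooperation gives 16 each period; deviation gives 28 once then 4 forever.
  16/(1−ρ) ≥ 28 + 4ρ/(1−ρ) ⇒ ρ ≥ 12/24 = 1/2.
Kirov: cooperation gives 10 each period; deviation gives 18 once then 7 forever.
  ρ ≥ 8/11.
Both must hold, so the binding constraint is Kirov's: ρ ≥ 8/11.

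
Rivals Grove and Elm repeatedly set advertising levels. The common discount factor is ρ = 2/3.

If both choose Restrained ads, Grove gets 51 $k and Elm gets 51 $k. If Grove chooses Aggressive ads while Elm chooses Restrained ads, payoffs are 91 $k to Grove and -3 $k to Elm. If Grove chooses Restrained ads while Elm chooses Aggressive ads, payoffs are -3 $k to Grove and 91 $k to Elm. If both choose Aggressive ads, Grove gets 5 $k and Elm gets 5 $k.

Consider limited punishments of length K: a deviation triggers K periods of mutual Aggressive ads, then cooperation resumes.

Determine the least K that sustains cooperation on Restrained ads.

2

IC: ρ(1−ρ^K)/(1−ρ) ≥ (91−51)/(51−5) = 20/23.
With ρ = 2/3: need 1 − ρ^K ≥ 20/23·(1−2/3)/(2/3), i.e. ρ^K ≤ 0.5652.
Since (2/3)^1 = 0.6667 and (2/3)^2 = 0.4444, the smallest such K is 2.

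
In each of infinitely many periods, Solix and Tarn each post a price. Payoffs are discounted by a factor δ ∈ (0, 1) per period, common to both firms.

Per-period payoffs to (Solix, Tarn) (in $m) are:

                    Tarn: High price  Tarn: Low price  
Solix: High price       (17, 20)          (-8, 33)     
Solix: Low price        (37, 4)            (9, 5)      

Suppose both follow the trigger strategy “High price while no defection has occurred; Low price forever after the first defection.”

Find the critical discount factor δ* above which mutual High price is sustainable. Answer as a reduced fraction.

Solix: cooperation gives 17 each period; deviation gives 37 once then 9 forever.
  17/(1−δ) ≥ 37 + 9δ/(1−δ) ⇒ δ ≥ 20/28 = 5/7.
Tarn: cooperation gives 20 each period; deviation gives 33 once then 5 forever.
  δ ≥ 13/28.
Both must hold, so the binding constraint is Solix's: δ ≥ 5/7.

5/7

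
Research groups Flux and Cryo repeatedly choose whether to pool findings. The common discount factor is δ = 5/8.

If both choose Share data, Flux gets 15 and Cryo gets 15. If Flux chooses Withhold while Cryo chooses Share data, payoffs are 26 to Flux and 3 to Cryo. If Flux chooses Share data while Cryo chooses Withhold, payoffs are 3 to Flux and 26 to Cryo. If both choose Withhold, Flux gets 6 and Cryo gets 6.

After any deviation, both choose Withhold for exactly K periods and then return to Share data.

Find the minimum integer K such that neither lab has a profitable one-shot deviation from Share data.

IC: δ(1−δ^K)/(1−δ) ≥ (26−15)/(15−6) = 11/9.
With δ = 5/8: need 1 − δ^K ≥ 11/9·(1−5/8)/(5/8), i.e. δ^K ≤ 0.2667.
Since (5/8)^2 = 0.3906 and (5/8)^3 = 0.2441, the smallest such K is 3.

3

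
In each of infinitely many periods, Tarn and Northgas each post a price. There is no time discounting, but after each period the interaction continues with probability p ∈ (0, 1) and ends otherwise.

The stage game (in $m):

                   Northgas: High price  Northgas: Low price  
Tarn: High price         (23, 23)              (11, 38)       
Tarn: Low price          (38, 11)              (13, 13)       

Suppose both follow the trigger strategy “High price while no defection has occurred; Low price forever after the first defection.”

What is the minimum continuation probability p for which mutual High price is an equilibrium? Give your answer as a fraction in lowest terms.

With no time discounting, the continuation probability p plays the role of the discount factor.
Grim-trigger IC: 23/(1−p) ≥ 38 + 13p/(1−p) ⇒ p ≥ (38−23)/(38−13) = 3/5.

3/5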